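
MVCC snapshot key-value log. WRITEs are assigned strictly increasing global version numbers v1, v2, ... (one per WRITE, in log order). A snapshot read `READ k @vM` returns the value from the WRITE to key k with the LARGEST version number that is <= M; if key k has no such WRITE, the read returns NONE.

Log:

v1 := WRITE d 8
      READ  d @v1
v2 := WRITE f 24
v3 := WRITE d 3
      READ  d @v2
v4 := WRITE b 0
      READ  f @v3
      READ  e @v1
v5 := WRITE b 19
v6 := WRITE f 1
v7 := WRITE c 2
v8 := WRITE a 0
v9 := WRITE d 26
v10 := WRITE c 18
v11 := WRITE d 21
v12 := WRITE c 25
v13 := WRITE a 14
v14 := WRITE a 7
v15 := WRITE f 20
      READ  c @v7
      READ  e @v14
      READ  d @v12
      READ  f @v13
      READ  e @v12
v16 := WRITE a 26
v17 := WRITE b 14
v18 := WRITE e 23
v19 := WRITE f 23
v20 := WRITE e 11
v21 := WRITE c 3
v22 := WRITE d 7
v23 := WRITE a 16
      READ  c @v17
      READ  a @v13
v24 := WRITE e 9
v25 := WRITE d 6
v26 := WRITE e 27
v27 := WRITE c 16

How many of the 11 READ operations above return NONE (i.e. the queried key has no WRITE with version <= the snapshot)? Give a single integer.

Answer: 3

Derivation:
v1: WRITE d=8  (d history now [(1, 8)])
READ d @v1: history=[(1, 8)] -> pick v1 -> 8
v2: WRITE f=24  (f history now [(2, 24)])
v3: WRITE d=3  (d history now [(1, 8), (3, 3)])
READ d @v2: history=[(1, 8), (3, 3)] -> pick v1 -> 8
v4: WRITE b=0  (b history now [(4, 0)])
READ f @v3: history=[(2, 24)] -> pick v2 -> 24
READ e @v1: history=[] -> no version <= 1 -> NONE
v5: WRITE b=19  (b history now [(4, 0), (5, 19)])
v6: WRITE f=1  (f history now [(2, 24), (6, 1)])
v7: WRITE c=2  (c history now [(7, 2)])
v8: WRITE a=0  (a history now [(8, 0)])
v9: WRITE d=26  (d history now [(1, 8), (3, 3), (9, 26)])
v10: WRITE c=18  (c history now [(7, 2), (10, 18)])
v11: WRITE d=21  (d history now [(1, 8), (3, 3), (9, 26), (11, 21)])
v12: WRITE c=25  (c history now [(7, 2), (10, 18), (12, 25)])
v13: WRITE a=14  (a history now [(8, 0), (13, 14)])
v14: WRITE a=7  (a history now [(8, 0), (13, 14), (14, 7)])
v15: WRITE f=20  (f history now [(2, 24), (6, 1), (15, 20)])
READ c @v7: history=[(7, 2), (10, 18), (12, 25)] -> pick v7 -> 2
READ e @v14: history=[] -> no version <= 14 -> NONE
READ d @v12: history=[(1, 8), (3, 3), (9, 26), (11, 21)] -> pick v11 -> 21
READ f @v13: history=[(2, 24), (6, 1), (15, 20)] -> pick v6 -> 1
READ e @v12: history=[] -> no version <= 12 -> NONE
v16: WRITE a=26  (a history now [(8, 0), (13, 14), (14, 7), (16, 26)])
v17: WRITE b=14  (b history now [(4, 0), (5, 19), (17, 14)])
v18: WRITE e=23  (e history now [(18, 23)])
v19: WRITE f=23  (f history now [(2, 24), (6, 1), (15, 20), (19, 23)])
v20: WRITE e=11  (e history now [(18, 23), (20, 11)])
v21: WRITE c=3  (c history now [(7, 2), (10, 18), (12, 25), (21, 3)])
v22: WRITE d=7  (d history now [(1, 8), (3, 3), (9, 26), (11, 21), (22, 7)])
v23: WRITE a=16  (a history now [(8, 0), (13, 14), (14, 7), (16, 26), (23, 16)])
READ c @v17: history=[(7, 2), (10, 18), (12, 25), (21, 3)] -> pick v12 -> 25
READ a @v13: history=[(8, 0), (13, 14), (14, 7), (16, 26), (23, 16)] -> pick v13 -> 14
v24: WRITE e=9  (e history now [(18, 23), (20, 11), (24, 9)])
v25: WRITE d=6  (d history now [(1, 8), (3, 3), (9, 26), (11, 21), (22, 7), (25, 6)])
v26: WRITE e=27  (e history now [(18, 23), (20, 11), (24, 9), (26, 27)])
v27: WRITE c=16  (c history now [(7, 2), (10, 18), (12, 25), (21, 3), (27, 16)])
Read results in order: ['8', '8', '24', 'NONE', '2', 'NONE', '21', '1', 'NONE', '25', '14']
NONE count = 3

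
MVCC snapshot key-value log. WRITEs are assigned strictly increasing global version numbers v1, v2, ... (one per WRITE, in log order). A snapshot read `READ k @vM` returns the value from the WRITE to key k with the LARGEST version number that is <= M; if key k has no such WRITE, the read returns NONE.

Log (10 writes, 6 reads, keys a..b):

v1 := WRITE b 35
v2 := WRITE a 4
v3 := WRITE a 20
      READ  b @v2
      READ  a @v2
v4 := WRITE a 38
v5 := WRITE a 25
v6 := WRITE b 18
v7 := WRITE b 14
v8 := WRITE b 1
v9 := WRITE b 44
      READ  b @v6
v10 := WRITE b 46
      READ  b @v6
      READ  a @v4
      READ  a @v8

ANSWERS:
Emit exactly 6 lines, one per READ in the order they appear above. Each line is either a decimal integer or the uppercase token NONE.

Answer: 35
4
18
18
38
25

Derivation:
v1: WRITE b=35  (b history now [(1, 35)])
v2: WRITE a=4  (a history now [(2, 4)])
v3: WRITE a=20  (a history now [(2, 4), (3, 20)])
READ b @v2: history=[(1, 35)] -> pick v1 -> 35
READ a @v2: history=[(2, 4), (3, 20)] -> pick v2 -> 4
v4: WRITE a=38  (a history now [(2, 4), (3, 20), (4, 38)])
v5: WRITE a=25  (a history now [(2, 4), (3, 20), (4, 38), (5, 25)])
v6: WRITE b=18  (b history now [(1, 35), (6, 18)])
v7: WRITE b=14  (b history now [(1, 35), (6, 18), (7, 14)])
v8: WRITE b=1  (b history now [(1, 35), (6, 18), (7, 14), (8, 1)])
v9: WRITE b=44  (b history now [(1, 35), (6, 18), (7, 14), (8, 1), (9, 44)])
READ b @v6: history=[(1, 35), (6, 18), (7, 14), (8, 1), (9, 44)] -> pick v6 -> 18
v10: WRITE b=46  (b history now [(1, 35), (6, 18), (7, 14), (8, 1), (9, 44), (10, 46)])
READ b @v6: history=[(1, 35), (6, 18), (7, 14), (8, 1), (9, 44), (10, 46)] -> pick v6 -> 18
READ a @v4: history=[(2, 4), (3, 20), (4, 38), (5, 25)] -> pick v4 -> 38
READ a @v8: history=[(2, 4), (3, 20), (4, 38), (5, 25)] -> pick v5 -> 25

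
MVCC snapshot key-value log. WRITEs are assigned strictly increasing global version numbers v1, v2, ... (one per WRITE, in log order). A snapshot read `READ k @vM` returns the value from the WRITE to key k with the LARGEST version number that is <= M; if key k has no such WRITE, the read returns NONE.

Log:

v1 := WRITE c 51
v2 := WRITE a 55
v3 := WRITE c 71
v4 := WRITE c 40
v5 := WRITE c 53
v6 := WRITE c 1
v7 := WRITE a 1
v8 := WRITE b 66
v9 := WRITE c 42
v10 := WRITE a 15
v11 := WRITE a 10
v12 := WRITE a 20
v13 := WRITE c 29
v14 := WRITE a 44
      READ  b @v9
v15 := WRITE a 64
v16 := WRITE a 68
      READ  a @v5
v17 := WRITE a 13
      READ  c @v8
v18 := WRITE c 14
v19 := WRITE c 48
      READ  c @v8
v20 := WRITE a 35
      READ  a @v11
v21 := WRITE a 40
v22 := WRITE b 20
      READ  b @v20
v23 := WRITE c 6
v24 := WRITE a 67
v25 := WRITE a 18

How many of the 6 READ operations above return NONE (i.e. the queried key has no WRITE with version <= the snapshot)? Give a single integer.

v1: WRITE c=51  (c history now [(1, 51)])
v2: WRITE a=55  (a history now [(2, 55)])
v3: WRITE c=71  (c history now [(1, 51), (3, 71)])
v4: WRITE c=40  (c history now [(1, 51), (3, 71), (4, 40)])
v5: WRITE c=53  (c history now [(1, 51), (3, 71), (4, 40), (5, 53)])
v6: WRITE c=1  (c history now [(1, 51), (3, 71), (4, 40), (5, 53), (6, 1)])
v7: WRITE a=1  (a history now [(2, 55), (7, 1)])
v8: WRITE b=66  (b history now [(8, 66)])
v9: WRITE c=42  (c history now [(1, 51), (3, 71), (4, 40), (5, 53), (6, 1), (9, 42)])
v10: WRITE a=15  (a history now [(2, 55), (7, 1), (10, 15)])
v11: WRITE a=10  (a history now [(2, 55), (7, 1), (10, 15), (11, 10)])
v12: WRITE a=20  (a history now [(2, 55), (7, 1), (10, 15), (11, 10), (12, 20)])
v13: WRITE c=29  (c history now [(1, 51), (3, 71), (4, 40), (5, 53), (6, 1), (9, 42), (13, 29)])
v14: WRITE a=44  (a history now [(2, 55), (7, 1), (10, 15), (11, 10), (12, 20), (14, 44)])
READ b @v9: history=[(8, 66)] -> pick v8 -> 66
v15: WRITE a=64  (a history now [(2, 55), (7, 1), (10, 15), (11, 10), (12, 20), (14, 44), (15, 64)])
v16: WRITE a=68  (a history now [(2, 55), (7, 1), (10, 15), (11, 10), (12, 20), (14, 44), (15, 64), (16, 68)])
READ a @v5: history=[(2, 55), (7, 1), (10, 15), (11, 10), (12, 20), (14, 44), (15, 64), (16, 68)] -> pick v2 -> 55
v17: WRITE a=13  (a history now [(2, 55), (7, 1), (10, 15), (11, 10), (12, 20), (14, 44), (15, 64), (16, 68), (17, 13)])
READ c @v8: history=[(1, 51), (3, 71), (4, 40), (5, 53), (6, 1), (9, 42), (13, 29)] -> pick v6 -> 1
v18: WRITE c=14  (c history now [(1, 51), (3, 71), (4, 40), (5, 53), (6, 1), (9, 42), (13, 29), (18, 14)])
v19: WRITE c=48  (c history now [(1, 51), (3, 71), (4, 40), (5, 53), (6, 1), (9, 42), (13, 29), (18, 14), (19, 48)])
READ c @v8: history=[(1, 51), (3, 71), (4, 40), (5, 53), (6, 1), (9, 42), (13, 29), (18, 14), (19, 48)] -> pick v6 -> 1
v20: WRITE a=35  (a history now [(2, 55), (7, 1), (10, 15), (11, 10), (12, 20), (14, 44), (15, 64), (16, 68), (17, 13), (20, 35)])
READ a @v11: history=[(2, 55), (7, 1), (10, 15), (11, 10), (12, 20), (14, 44), (15, 64), (16, 68), (17, 13), (20, 35)] -> pick v11 -> 10
v21: WRITE a=40  (a history now [(2, 55), (7, 1), (10, 15), (11, 10), (12, 20), (14, 44), (15, 64), (16, 68), (17, 13), (20, 35), (21, 40)])
v22: WRITE b=20  (b history now [(8, 66), (22, 20)])
READ b @v20: history=[(8, 66), (22, 20)] -> pick v8 -> 66
v23: WRITE c=6  (c history now [(1, 51), (3, 71), (4, 40), (5, 53), (6, 1), (9, 42), (13, 29), (18, 14), (19, 48), (23, 6)])
v24: WRITE a=67  (a history now [(2, 55), (7, 1), (10, 15), (11, 10), (12, 20), (14, 44), (15, 64), (16, 68), (17, 13), (20, 35), (21, 40), (24, 67)])
v25: WRITE a=18  (a history now [(2, 55), (7, 1), (10, 15), (11, 10), (12, 20), (14, 44), (15, 64), (16, 68), (17, 13), (20, 35), (21, 40), (24, 67), (25, 18)])
Read results in order: ['66', '55', '1', '1', '10', '66']
NONE count = 0

Answer: 0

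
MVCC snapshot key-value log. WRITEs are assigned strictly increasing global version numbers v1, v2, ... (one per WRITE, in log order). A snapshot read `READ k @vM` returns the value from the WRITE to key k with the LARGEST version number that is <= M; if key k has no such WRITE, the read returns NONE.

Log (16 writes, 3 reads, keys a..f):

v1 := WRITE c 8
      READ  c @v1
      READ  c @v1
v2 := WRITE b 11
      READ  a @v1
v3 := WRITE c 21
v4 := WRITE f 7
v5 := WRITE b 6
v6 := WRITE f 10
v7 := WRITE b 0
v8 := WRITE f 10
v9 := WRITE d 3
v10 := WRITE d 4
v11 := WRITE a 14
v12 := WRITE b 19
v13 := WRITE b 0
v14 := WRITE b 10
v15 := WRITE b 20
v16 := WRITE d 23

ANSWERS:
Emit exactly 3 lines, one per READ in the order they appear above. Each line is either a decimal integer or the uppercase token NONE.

v1: WRITE c=8  (c history now [(1, 8)])
READ c @v1: history=[(1, 8)] -> pick v1 -> 8
READ c @v1: history=[(1, 8)] -> pick v1 -> 8
v2: WRITE b=11  (b history now [(2, 11)])
READ a @v1: history=[] -> no version <= 1 -> NONE
v3: WRITE c=21  (c history now [(1, 8), (3, 21)])
v4: WRITE f=7  (f history now [(4, 7)])
v5: WRITE b=6  (b history now [(2, 11), (5, 6)])
v6: WRITE f=10  (f history now [(4, 7), (6, 10)])
v7: WRITE b=0  (b history now [(2, 11), (5, 6), (7, 0)])
v8: WRITE f=10  (f history now [(4, 7), (6, 10), (8, 10)])
v9: WRITE d=3  (d history now [(9, 3)])
v10: WRITE d=4  (d history now [(9, 3), (10, 4)])
v11: WRITE a=14  (a history now [(11, 14)])
v12: WRITE b=19  (b history now [(2, 11), (5, 6), (7, 0), (12, 19)])
v13: WRITE b=0  (b history now [(2, 11), (5, 6), (7, 0), (12, 19), (13, 0)])
v14: WRITE b=10  (b history now [(2, 11), (5, 6), (7, 0), (12, 19), (13, 0), (14, 10)])
v15: WRITE b=20  (b history now [(2, 11), (5, 6), (7, 0), (12, 19), (13, 0), (14, 10), (15, 20)])
v16: WRITE d=23  (d history now [(9, 3), (10, 4), (16, 23)])

Answer: 8
8
NONE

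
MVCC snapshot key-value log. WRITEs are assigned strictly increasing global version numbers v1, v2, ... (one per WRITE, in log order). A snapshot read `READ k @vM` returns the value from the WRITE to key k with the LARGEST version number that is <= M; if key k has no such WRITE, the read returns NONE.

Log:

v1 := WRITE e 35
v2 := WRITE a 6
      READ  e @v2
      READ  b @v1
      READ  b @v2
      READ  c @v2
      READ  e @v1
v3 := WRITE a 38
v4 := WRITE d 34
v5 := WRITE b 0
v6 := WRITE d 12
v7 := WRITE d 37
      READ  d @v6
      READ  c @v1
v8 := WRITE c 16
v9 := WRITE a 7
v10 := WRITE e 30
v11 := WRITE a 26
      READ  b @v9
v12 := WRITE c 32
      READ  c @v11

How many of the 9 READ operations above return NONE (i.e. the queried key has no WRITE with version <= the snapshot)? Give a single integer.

v1: WRITE e=35  (e history now [(1, 35)])
v2: WRITE a=6  (a history now [(2, 6)])
READ e @v2: history=[(1, 35)] -> pick v1 -> 35
READ b @v1: history=[] -> no version <= 1 -> NONE
READ b @v2: history=[] -> no version <= 2 -> NONE
READ c @v2: history=[] -> no version <= 2 -> NONE
READ e @v1: history=[(1, 35)] -> pick v1 -> 35
v3: WRITE a=38  (a history now [(2, 6), (3, 38)])
v4: WRITE d=34  (d history now [(4, 34)])
v5: WRITE b=0  (b history now [(5, 0)])
v6: WRITE d=12  (d history now [(4, 34), (6, 12)])
v7: WRITE d=37  (d history now [(4, 34), (6, 12), (7, 37)])
READ d @v6: history=[(4, 34), (6, 12), (7, 37)] -> pick v6 -> 12
READ c @v1: history=[] -> no version <= 1 -> NONE
v8: WRITE c=16  (c history now [(8, 16)])
v9: WRITE a=7  (a history now [(2, 6), (3, 38), (9, 7)])
v10: WRITE e=30  (e history now [(1, 35), (10, 30)])
v11: WRITE a=26  (a history now [(2, 6), (3, 38), (9, 7), (11, 26)])
READ b @v9: history=[(5, 0)] -> pick v5 -> 0
v12: WRITE c=32  (c history now [(8, 16), (12, 32)])
READ c @v11: history=[(8, 16), (12, 32)] -> pick v8 -> 16
Read results in order: ['35', 'NONE', 'NONE', 'NONE', '35', '12', 'NONE', '0', '16']
NONE count = 4

Answer: 4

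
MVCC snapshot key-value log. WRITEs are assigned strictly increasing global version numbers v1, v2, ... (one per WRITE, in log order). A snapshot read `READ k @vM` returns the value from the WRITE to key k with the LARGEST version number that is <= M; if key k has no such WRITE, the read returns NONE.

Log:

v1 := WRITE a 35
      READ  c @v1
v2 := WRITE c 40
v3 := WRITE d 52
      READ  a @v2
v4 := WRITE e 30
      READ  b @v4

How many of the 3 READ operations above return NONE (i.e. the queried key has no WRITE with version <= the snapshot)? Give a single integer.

Answer: 2

Derivation:
v1: WRITE a=35  (a history now [(1, 35)])
READ c @v1: history=[] -> no version <= 1 -> NONE
v2: WRITE c=40  (c history now [(2, 40)])
v3: WRITE d=52  (d history now [(3, 52)])
READ a @v2: history=[(1, 35)] -> pick v1 -> 35
v4: WRITE e=30  (e history now [(4, 30)])
READ b @v4: history=[] -> no version <= 4 -> NONE
Read results in order: ['NONE', '35', 'NONE']
NONE count = 2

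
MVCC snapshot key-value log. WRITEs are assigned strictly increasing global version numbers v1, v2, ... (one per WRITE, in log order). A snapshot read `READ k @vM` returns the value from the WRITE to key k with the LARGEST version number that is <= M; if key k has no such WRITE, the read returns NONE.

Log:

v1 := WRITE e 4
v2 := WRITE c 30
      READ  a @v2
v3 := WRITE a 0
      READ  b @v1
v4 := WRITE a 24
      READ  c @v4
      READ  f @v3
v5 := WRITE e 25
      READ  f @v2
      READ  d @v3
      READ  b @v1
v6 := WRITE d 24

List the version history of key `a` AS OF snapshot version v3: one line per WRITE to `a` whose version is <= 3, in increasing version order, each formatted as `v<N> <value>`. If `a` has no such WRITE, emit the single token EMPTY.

Answer: v3 0

Derivation:
Scan writes for key=a with version <= 3:
  v1 WRITE e 4 -> skip
  v2 WRITE c 30 -> skip
  v3 WRITE a 0 -> keep
  v4 WRITE a 24 -> drop (> snap)
  v5 WRITE e 25 -> skip
  v6 WRITE d 24 -> skip
Collected: [(3, 0)]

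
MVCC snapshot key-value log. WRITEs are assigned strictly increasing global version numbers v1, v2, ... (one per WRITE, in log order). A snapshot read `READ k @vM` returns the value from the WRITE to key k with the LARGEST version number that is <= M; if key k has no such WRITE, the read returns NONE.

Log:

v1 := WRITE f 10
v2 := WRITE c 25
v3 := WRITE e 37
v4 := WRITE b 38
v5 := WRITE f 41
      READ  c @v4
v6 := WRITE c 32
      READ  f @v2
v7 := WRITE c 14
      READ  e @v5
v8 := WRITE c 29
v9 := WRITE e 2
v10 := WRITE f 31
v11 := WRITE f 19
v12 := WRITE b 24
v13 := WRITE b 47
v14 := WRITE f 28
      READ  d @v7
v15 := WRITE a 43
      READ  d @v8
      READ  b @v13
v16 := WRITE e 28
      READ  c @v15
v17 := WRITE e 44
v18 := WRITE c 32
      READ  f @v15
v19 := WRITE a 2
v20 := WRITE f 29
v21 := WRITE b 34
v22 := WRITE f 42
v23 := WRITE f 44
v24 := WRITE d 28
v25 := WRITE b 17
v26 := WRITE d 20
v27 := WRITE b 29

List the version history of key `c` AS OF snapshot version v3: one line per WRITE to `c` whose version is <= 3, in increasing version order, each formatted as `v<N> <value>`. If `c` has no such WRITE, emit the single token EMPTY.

Scan writes for key=c with version <= 3:
  v1 WRITE f 10 -> skip
  v2 WRITE c 25 -> keep
  v3 WRITE e 37 -> skip
  v4 WRITE b 38 -> skip
  v5 WRITE f 41 -> skip
  v6 WRITE c 32 -> drop (> snap)
  v7 WRITE c 14 -> drop (> snap)
  v8 WRITE c 29 -> drop (> snap)
  v9 WRITE e 2 -> skip
  v10 WRITE f 31 -> skip
  v11 WRITE f 19 -> skip
  v12 WRITE b 24 -> skip
  v13 WRITE b 47 -> skip
  v14 WRITE f 28 -> skip
  v15 WRITE a 43 -> skip
  v16 WRITE e 28 -> skip
  v17 WRITE e 44 -> skip
  v18 WRITE c 32 -> drop (> snap)
  v19 WRITE a 2 -> skip
  v20 WRITE f 29 -> skip
  v21 WRITE b 34 -> skip
  v22 WRITE f 42 -> skip
  v23 WRITE f 44 -> skip
  v24 WRITE d 28 -> skip
  v25 WRITE b 17 -> skip
  v26 WRITE d 20 -> skip
  v27 WRITE b 29 -> skip
Collected: [(2, 25)]

Answer: v2 25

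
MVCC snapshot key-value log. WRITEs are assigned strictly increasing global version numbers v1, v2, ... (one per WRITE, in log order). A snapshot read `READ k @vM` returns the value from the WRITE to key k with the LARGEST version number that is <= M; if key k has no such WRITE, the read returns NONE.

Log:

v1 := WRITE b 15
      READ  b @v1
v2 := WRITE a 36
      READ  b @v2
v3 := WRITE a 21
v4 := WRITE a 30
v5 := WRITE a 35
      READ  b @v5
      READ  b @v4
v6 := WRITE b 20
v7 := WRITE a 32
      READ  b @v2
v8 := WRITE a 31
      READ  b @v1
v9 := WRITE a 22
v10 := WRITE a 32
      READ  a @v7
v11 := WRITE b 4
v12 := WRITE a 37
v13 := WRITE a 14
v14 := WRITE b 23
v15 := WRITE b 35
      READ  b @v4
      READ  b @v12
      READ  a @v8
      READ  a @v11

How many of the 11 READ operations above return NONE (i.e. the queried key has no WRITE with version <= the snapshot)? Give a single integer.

v1: WRITE b=15  (b history now [(1, 15)])
READ b @v1: history=[(1, 15)] -> pick v1 -> 15
v2: WRITE a=36  (a history now [(2, 36)])
READ b @v2: history=[(1, 15)] -> pick v1 -> 15
v3: WRITE a=21  (a history now [(2, 36), (3, 21)])
v4: WRITE a=30  (a history now [(2, 36), (3, 21), (4, 30)])
v5: WRITE a=35  (a history now [(2, 36), (3, 21), (4, 30), (5, 35)])
READ b @v5: history=[(1, 15)] -> pick v1 -> 15
READ b @v4: history=[(1, 15)] -> pick v1 -> 15
v6: WRITE b=20  (b history now [(1, 15), (6, 20)])
v7: WRITE a=32  (a history now [(2, 36), (3, 21), (4, 30), (5, 35), (7, 32)])
READ b @v2: history=[(1, 15), (6, 20)] -> pick v1 -> 15
v8: WRITE a=31  (a history now [(2, 36), (3, 21), (4, 30), (5, 35), (7, 32), (8, 31)])
READ b @v1: history=[(1, 15), (6, 20)] -> pick v1 -> 15
v9: WRITE a=22  (a history now [(2, 36), (3, 21), (4, 30), (5, 35), (7, 32), (8, 31), (9, 22)])
v10: WRITE a=32  (a history now [(2, 36), (3, 21), (4, 30), (5, 35), (7, 32), (8, 31), (9, 22), (10, 32)])
READ a @v7: history=[(2, 36), (3, 21), (4, 30), (5, 35), (7, 32), (8, 31), (9, 22), (10, 32)] -> pick v7 -> 32
v11: WRITE b=4  (b history now [(1, 15), (6, 20), (11, 4)])
v12: WRITE a=37  (a history now [(2, 36), (3, 21), (4, 30), (5, 35), (7, 32), (8, 31), (9, 22), (10, 32), (12, 37)])
v13: WRITE a=14  (a history now [(2, 36), (3, 21), (4, 30), (5, 35), (7, 32), (8, 31), (9, 22), (10, 32), (12, 37), (13, 14)])
v14: WRITE b=23  (b history now [(1, 15), (6, 20), (11, 4), (14, 23)])
v15: WRITE b=35  (b history now [(1, 15), (6, 20), (11, 4), (14, 23), (15, 35)])
READ b @v4: history=[(1, 15), (6, 20), (11, 4), (14, 23), (15, 35)] -> pick v1 -> 15
READ b @v12: history=[(1, 15), (6, 20), (11, 4), (14, 23), (15, 35)] -> pick v11 -> 4
READ a @v8: history=[(2, 36), (3, 21), (4, 30), (5, 35), (7, 32), (8, 31), (9, 22), (10, 32), (12, 37), (13, 14)] -> pick v8 -> 31
READ a @v11: history=[(2, 36), (3, 21), (4, 30), (5, 35), (7, 32), (8, 31), (9, 22), (10, 32), (12, 37), (13, 14)] -> pick v10 -> 32
Read results in order: ['15', '15', '15', '15', '15', '15', '32', '15', '4', '31', '32']
NONE count = 0

Answer: 0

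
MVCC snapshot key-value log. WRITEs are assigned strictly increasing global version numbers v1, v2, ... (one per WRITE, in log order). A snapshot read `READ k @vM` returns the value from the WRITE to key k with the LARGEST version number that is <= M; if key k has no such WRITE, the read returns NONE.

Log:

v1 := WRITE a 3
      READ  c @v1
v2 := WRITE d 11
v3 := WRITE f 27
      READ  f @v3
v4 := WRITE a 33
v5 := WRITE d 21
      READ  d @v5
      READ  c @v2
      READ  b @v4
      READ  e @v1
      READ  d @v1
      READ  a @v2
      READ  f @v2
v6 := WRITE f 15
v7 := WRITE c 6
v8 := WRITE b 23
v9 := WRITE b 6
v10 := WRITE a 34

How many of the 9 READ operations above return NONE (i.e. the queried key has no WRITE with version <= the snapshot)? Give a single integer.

v1: WRITE a=3  (a history now [(1, 3)])
READ c @v1: history=[] -> no version <= 1 -> NONE
v2: WRITE d=11  (d history now [(2, 11)])
v3: WRITE f=27  (f history now [(3, 27)])
READ f @v3: history=[(3, 27)] -> pick v3 -> 27
v4: WRITE a=33  (a history now [(1, 3), (4, 33)])
v5: WRITE d=21  (d history now [(2, 11), (5, 21)])
READ d @v5: history=[(2, 11), (5, 21)] -> pick v5 -> 21
READ c @v2: history=[] -> no version <= 2 -> NONE
READ b @v4: history=[] -> no version <= 4 -> NONE
READ e @v1: history=[] -> no version <= 1 -> NONE
READ d @v1: history=[(2, 11), (5, 21)] -> no version <= 1 -> NONE
READ a @v2: history=[(1, 3), (4, 33)] -> pick v1 -> 3
READ f @v2: history=[(3, 27)] -> no version <= 2 -> NONE
v6: WRITE f=15  (f history now [(3, 27), (6, 15)])
v7: WRITE c=6  (c history now [(7, 6)])
v8: WRITE b=23  (b history now [(8, 23)])
v9: WRITE b=6  (b history now [(8, 23), (9, 6)])
v10: WRITE a=34  (a history now [(1, 3), (4, 33), (10, 34)])
Read results in order: ['NONE', '27', '21', 'NONE', 'NONE', 'NONE', 'NONE', '3', 'NONE']
NONE count = 6

Answer: 6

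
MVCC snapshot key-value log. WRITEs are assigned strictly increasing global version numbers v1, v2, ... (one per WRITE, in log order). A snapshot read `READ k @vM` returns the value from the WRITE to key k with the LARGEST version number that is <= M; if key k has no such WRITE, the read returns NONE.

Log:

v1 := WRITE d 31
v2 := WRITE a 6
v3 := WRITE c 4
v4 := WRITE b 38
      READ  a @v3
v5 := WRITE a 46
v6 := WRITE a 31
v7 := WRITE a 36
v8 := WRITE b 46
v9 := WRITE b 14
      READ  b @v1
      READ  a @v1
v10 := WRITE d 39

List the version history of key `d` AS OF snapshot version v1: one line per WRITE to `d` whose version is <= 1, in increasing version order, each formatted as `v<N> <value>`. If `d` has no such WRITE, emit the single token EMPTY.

Answer: v1 31

Derivation:
Scan writes for key=d with version <= 1:
  v1 WRITE d 31 -> keep
  v2 WRITE a 6 -> skip
  v3 WRITE c 4 -> skip
  v4 WRITE b 38 -> skip
  v5 WRITE a 46 -> skip
  v6 WRITE a 31 -> skip
  v7 WRITE a 36 -> skip
  v8 WRITE b 46 -> skip
  v9 WRITE b 14 -> skip
  v10 WRITE d 39 -> drop (> snap)
Collected: [(1, 31)]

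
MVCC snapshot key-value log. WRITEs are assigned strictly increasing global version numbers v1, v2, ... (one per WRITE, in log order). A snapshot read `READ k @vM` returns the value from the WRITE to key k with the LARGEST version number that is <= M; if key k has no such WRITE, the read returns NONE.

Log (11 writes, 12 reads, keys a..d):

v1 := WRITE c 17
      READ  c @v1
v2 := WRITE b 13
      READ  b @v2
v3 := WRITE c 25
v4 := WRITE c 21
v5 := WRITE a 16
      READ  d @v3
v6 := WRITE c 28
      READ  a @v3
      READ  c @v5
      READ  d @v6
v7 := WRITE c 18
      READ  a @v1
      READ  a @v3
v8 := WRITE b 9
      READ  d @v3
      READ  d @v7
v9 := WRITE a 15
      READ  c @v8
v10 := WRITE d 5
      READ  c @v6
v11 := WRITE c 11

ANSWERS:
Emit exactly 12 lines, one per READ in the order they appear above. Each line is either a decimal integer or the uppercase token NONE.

v1: WRITE c=17  (c history now [(1, 17)])
READ c @v1: history=[(1, 17)] -> pick v1 -> 17
v2: WRITE b=13  (b history now [(2, 13)])
READ b @v2: history=[(2, 13)] -> pick v2 -> 13
v3: WRITE c=25  (c history now [(1, 17), (3, 25)])
v4: WRITE c=21  (c history now [(1, 17), (3, 25), (4, 21)])
v5: WRITE a=16  (a history now [(5, 16)])
READ d @v3: history=[] -> no version <= 3 -> NONE
v6: WRITE c=28  (c history now [(1, 17), (3, 25), (4, 21), (6, 28)])
READ a @v3: history=[(5, 16)] -> no version <= 3 -> NONE
READ c @v5: history=[(1, 17), (3, 25), (4, 21), (6, 28)] -> pick v4 -> 21
READ d @v6: history=[] -> no version <= 6 -> NONE
v7: WRITE c=18  (c history now [(1, 17), (3, 25), (4, 21), (6, 28), (7, 18)])
READ a @v1: history=[(5, 16)] -> no version <= 1 -> NONE
READ a @v3: history=[(5, 16)] -> no version <= 3 -> NONE
v8: WRITE b=9  (b history now [(2, 13), (8, 9)])
READ d @v3: history=[] -> no version <= 3 -> NONE
READ d @v7: history=[] -> no version <= 7 -> NONE
v9: WRITE a=15  (a history now [(5, 16), (9, 15)])
READ c @v8: history=[(1, 17), (3, 25), (4, 21), (6, 28), (7, 18)] -> pick v7 -> 18
v10: WRITE d=5  (d history now [(10, 5)])
READ c @v6: history=[(1, 17), (3, 25), (4, 21), (6, 28), (7, 18)] -> pick v6 -> 28
v11: WRITE c=11  (c history now [(1, 17), (3, 25), (4, 21), (6, 28), (7, 18), (11, 11)])

Answer: 17
13
NONE
NONE
21
NONE
NONE
NONE
NONE
NONE
18
28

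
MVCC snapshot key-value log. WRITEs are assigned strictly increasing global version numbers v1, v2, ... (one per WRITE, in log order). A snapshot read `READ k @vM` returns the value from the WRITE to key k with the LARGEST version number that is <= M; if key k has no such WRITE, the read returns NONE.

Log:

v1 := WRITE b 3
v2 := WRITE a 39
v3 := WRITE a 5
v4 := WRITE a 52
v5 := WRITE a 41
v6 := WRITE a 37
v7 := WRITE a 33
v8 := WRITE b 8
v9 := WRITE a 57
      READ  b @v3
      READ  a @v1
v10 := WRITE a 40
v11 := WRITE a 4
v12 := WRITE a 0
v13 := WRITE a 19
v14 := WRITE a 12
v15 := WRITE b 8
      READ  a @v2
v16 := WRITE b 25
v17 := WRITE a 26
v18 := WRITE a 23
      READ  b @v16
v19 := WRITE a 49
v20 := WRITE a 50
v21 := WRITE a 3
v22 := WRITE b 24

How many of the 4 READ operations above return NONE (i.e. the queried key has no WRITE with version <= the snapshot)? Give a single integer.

Answer: 1

Derivation:
v1: WRITE b=3  (b history now [(1, 3)])
v2: WRITE a=39  (a history now [(2, 39)])
v3: WRITE a=5  (a history now [(2, 39), (3, 5)])
v4: WRITE a=52  (a history now [(2, 39), (3, 5), (4, 52)])
v5: WRITE a=41  (a history now [(2, 39), (3, 5), (4, 52), (5, 41)])
v6: WRITE a=37  (a history now [(2, 39), (3, 5), (4, 52), (5, 41), (6, 37)])
v7: WRITE a=33  (a history now [(2, 39), (3, 5), (4, 52), (5, 41), (6, 37), (7, 33)])
v8: WRITE b=8  (b history now [(1, 3), (8, 8)])
v9: WRITE a=57  (a history now [(2, 39), (3, 5), (4, 52), (5, 41), (6, 37), (7, 33), (9, 57)])
READ b @v3: history=[(1, 3), (8, 8)] -> pick v1 -> 3
READ a @v1: history=[(2, 39), (3, 5), (4, 52), (5, 41), (6, 37), (7, 33), (9, 57)] -> no version <= 1 -> NONE
v10: WRITE a=40  (a history now [(2, 39), (3, 5), (4, 52), (5, 41), (6, 37), (7, 33), (9, 57), (10, 40)])
v11: WRITE a=4  (a history now [(2, 39), (3, 5), (4, 52), (5, 41), (6, 37), (7, 33), (9, 57), (10, 40), (11, 4)])
v12: WRITE a=0  (a history now [(2, 39), (3, 5), (4, 52), (5, 41), (6, 37), (7, 33), (9, 57), (10, 40), (11, 4), (12, 0)])
v13: WRITE a=19  (a history now [(2, 39), (3, 5), (4, 52), (5, 41), (6, 37), (7, 33), (9, 57), (10, 40), (11, 4), (12, 0), (13, 19)])
v14: WRITE a=12  (a history now [(2, 39), (3, 5), (4, 52), (5, 41), (6, 37), (7, 33), (9, 57), (10, 40), (11, 4), (12, 0), (13, 19), (14, 12)])
v15: WRITE b=8  (b history now [(1, 3), (8, 8), (15, 8)])
READ a @v2: history=[(2, 39), (3, 5), (4, 52), (5, 41), (6, 37), (7, 33), (9, 57), (10, 40), (11, 4), (12, 0), (13, 19), (14, 12)] -> pick v2 -> 39
v16: WRITE b=25  (b history now [(1, 3), (8, 8), (15, 8), (16, 25)])
v17: WRITE a=26  (a history now [(2, 39), (3, 5), (4, 52), (5, 41), (6, 37), (7, 33), (9, 57), (10, 40), (11, 4), (12, 0), (13, 19), (14, 12), (17, 26)])
v18: WRITE a=23  (a history now [(2, 39), (3, 5), (4, 52), (5, 41), (6, 37), (7, 33), (9, 57), (10, 40), (11, 4), (12, 0), (13, 19), (14, 12), (17, 26), (18, 23)])
READ b @v16: history=[(1, 3), (8, 8), (15, 8), (16, 25)] -> pick v16 -> 25
v19: WRITE a=49  (a history now [(2, 39), (3, 5), (4, 52), (5, 41), (6, 37), (7, 33), (9, 57), (10, 40), (11, 4), (12, 0), (13, 19), (14, 12), (17, 26), (18, 23), (19, 49)])
v20: WRITE a=50  (a history now [(2, 39), (3, 5), (4, 52), (5, 41), (6, 37), (7, 33), (9, 57), (10, 40), (11, 4), (12, 0), (13, 19), (14, 12), (17, 26), (18, 23), (19, 49), (20, 50)])
v21: WRITE a=3  (a history now [(2, 39), (3, 5), (4, 52), (5, 41), (6, 37), (7, 33), (9, 57), (10, 40), (11, 4), (12, 0), (13, 19), (14, 12), (17, 26), (18, 23), (19, 49), (20, 50), (21, 3)])
v22: WRITE b=24  (b history now [(1, 3), (8, 8), (15, 8), (16, 25), (22, 24)])
Read results in order: ['3', 'NONE', '39', '25']
NONE count = 1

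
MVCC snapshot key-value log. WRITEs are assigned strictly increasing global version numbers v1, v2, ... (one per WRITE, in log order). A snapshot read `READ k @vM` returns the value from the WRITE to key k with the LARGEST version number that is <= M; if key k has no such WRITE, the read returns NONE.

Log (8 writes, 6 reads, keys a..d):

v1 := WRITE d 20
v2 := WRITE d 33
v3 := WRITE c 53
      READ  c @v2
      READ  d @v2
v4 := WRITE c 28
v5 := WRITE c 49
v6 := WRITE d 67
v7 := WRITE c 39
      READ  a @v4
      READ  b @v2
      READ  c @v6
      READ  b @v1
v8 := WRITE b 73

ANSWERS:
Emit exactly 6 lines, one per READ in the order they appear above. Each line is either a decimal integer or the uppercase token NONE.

Answer: NONE
33
NONE
NONE
49
NONE

Derivation:
v1: WRITE d=20  (d history now [(1, 20)])
v2: WRITE d=33  (d history now [(1, 20), (2, 33)])
v3: WRITE c=53  (c history now [(3, 53)])
READ c @v2: history=[(3, 53)] -> no version <= 2 -> NONE
READ d @v2: history=[(1, 20), (2, 33)] -> pick v2 -> 33
v4: WRITE c=28  (c history now [(3, 53), (4, 28)])
v5: WRITE c=49  (c history now [(3, 53), (4, 28), (5, 49)])
v6: WRITE d=67  (d history now [(1, 20), (2, 33), (6, 67)])
v7: WRITE c=39  (c history now [(3, 53), (4, 28), (5, 49), (7, 39)])
READ a @v4: history=[] -> no version <= 4 -> NONE
READ b @v2: history=[] -> no version <= 2 -> NONE
READ c @v6: history=[(3, 53), (4, 28), (5, 49), (7, 39)] -> pick v5 -> 49
READ b @v1: history=[] -> no version <= 1 -> NONE
v8: WRITE b=73  (b history now [(8, 73)])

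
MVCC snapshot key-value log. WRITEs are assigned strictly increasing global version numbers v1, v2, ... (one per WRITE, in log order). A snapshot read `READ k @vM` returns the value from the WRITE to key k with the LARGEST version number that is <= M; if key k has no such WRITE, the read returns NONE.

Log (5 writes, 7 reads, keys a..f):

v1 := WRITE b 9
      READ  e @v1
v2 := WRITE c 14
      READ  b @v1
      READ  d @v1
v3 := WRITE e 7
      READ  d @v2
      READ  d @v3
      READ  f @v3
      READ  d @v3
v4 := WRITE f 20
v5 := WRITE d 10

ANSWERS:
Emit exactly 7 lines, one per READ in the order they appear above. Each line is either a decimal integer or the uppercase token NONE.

Answer: NONE
9
NONE
NONE
NONE
NONE
NONE

Derivation:
v1: WRITE b=9  (b history now [(1, 9)])
READ e @v1: history=[] -> no version <= 1 -> NONE
v2: WRITE c=14  (c history now [(2, 14)])
READ b @v1: history=[(1, 9)] -> pick v1 -> 9
READ d @v1: history=[] -> no version <= 1 -> NONE
v3: WRITE e=7  (e history now [(3, 7)])
READ d @v2: history=[] -> no version <= 2 -> NONE
READ d @v3: history=[] -> no version <= 3 -> NONE
READ f @v3: history=[] -> no version <= 3 -> NONE
READ d @v3: history=[] -> no version <= 3 -> NONE
v4: WRITE f=20  (f history now [(4, 20)])
v5: WRITE d=10  (d history now [(5, 10)])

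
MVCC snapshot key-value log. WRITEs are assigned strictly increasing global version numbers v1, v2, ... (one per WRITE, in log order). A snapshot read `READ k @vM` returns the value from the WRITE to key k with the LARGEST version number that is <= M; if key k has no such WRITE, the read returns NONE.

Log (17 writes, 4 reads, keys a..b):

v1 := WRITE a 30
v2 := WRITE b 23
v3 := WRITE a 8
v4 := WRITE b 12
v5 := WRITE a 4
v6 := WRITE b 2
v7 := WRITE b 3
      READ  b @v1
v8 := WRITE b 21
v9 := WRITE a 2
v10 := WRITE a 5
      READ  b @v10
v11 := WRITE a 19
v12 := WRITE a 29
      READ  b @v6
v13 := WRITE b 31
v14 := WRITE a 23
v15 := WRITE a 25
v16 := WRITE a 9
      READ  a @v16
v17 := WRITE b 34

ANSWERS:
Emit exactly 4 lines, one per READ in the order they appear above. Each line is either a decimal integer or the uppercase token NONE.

v1: WRITE a=30  (a history now [(1, 30)])
v2: WRITE b=23  (b history now [(2, 23)])
v3: WRITE a=8  (a history now [(1, 30), (3, 8)])
v4: WRITE b=12  (b history now [(2, 23), (4, 12)])
v5: WRITE a=4  (a history now [(1, 30), (3, 8), (5, 4)])
v6: WRITE b=2  (b history now [(2, 23), (4, 12), (6, 2)])
v7: WRITE b=3  (b history now [(2, 23), (4, 12), (6, 2), (7, 3)])
READ b @v1: history=[(2, 23), (4, 12), (6, 2), (7, 3)] -> no version <= 1 -> NONE
v8: WRITE b=21  (b history now [(2, 23), (4, 12), (6, 2), (7, 3), (8, 21)])
v9: WRITE a=2  (a history now [(1, 30), (3, 8), (5, 4), (9, 2)])
v10: WRITE a=5  (a history now [(1, 30), (3, 8), (5, 4), (9, 2), (10, 5)])
READ b @v10: history=[(2, 23), (4, 12), (6, 2), (7, 3), (8, 21)] -> pick v8 -> 21
v11: WRITE a=19  (a history now [(1, 30), (3, 8), (5, 4), (9, 2), (10, 5), (11, 19)])
v12: WRITE a=29  (a history now [(1, 30), (3, 8), (5, 4), (9, 2), (10, 5), (11, 19), (12, 29)])
READ b @v6: history=[(2, 23), (4, 12), (6, 2), (7, 3), (8, 21)] -> pick v6 -> 2
v13: WRITE b=31  (b history now [(2, 23), (4, 12), (6, 2), (7, 3), (8, 21), (13, 31)])
v14: WRITE a=23  (a history now [(1, 30), (3, 8), (5, 4), (9, 2), (10, 5), (11, 19), (12, 29), (14, 23)])
v15: WRITE a=25  (a history now [(1, 30), (3, 8), (5, 4), (9, 2), (10, 5), (11, 19), (12, 29), (14, 23), (15, 25)])
v16: WRITE a=9  (a history now [(1, 30), (3, 8), (5, 4), (9, 2), (10, 5), (11, 19), (12, 29), (14, 23), (15, 25), (16, 9)])
READ a @v16: history=[(1, 30), (3, 8), (5, 4), (9, 2), (10, 5), (11, 19), (12, 29), (14, 23), (15, 25), (16, 9)] -> pick v16 -> 9
v17: WRITE b=34  (b history now [(2, 23), (4, 12), (6, 2), (7, 3), (8, 21), (13, 31), (17, 34)])

Answer: NONE
21
2
9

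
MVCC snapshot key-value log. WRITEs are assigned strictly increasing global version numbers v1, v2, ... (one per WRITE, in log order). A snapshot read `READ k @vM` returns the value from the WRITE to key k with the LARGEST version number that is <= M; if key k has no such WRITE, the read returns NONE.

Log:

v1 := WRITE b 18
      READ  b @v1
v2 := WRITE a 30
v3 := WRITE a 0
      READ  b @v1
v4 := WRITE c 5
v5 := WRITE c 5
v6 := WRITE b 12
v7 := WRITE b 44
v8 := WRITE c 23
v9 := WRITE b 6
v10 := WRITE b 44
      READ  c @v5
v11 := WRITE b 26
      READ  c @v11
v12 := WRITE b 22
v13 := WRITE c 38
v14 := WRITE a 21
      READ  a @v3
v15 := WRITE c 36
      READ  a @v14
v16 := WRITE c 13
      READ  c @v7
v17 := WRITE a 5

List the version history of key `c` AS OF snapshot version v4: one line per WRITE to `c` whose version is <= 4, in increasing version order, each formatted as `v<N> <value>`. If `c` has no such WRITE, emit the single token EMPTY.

Answer: v4 5

Derivation:
Scan writes for key=c with version <= 4:
  v1 WRITE b 18 -> skip
  v2 WRITE a 30 -> skip
  v3 WRITE a 0 -> skip
  v4 WRITE c 5 -> keep
  v5 WRITE c 5 -> drop (> snap)
  v6 WRITE b 12 -> skip
  v7 WRITE b 44 -> skip
  v8 WRITE c 23 -> drop (> snap)
  v9 WRITE b 6 -> skip
  v10 WRITE b 44 -> skip
  v11 WRITE b 26 -> skip
  v12 WRITE b 22 -> skip
  v13 WRITE c 38 -> drop (> snap)
  v14 WRITE a 21 -> skip
  v15 WRITE c 36 -> drop (> snap)
  v16 WRITE c 13 -> drop (> snap)
  v17 WRITE a 5 -> skip
Collected: [(4, 5)]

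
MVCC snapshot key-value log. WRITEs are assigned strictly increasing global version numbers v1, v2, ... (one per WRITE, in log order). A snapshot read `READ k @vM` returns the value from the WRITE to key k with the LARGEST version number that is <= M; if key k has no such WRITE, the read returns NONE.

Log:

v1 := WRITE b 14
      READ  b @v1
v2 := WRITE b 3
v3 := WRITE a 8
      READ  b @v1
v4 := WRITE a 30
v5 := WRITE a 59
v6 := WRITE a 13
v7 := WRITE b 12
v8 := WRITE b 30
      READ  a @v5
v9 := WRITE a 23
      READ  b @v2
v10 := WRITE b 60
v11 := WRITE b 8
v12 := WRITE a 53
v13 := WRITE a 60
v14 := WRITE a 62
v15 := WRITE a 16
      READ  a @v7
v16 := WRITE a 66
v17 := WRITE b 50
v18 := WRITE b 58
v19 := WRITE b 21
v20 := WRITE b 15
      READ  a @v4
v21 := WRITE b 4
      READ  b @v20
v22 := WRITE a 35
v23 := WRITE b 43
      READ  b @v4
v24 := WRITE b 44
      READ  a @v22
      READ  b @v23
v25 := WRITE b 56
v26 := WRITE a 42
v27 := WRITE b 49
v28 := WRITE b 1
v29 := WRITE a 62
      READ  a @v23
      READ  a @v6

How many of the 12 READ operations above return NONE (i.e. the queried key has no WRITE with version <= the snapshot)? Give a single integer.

Answer: 0

Derivation:
v1: WRITE b=14  (b history now [(1, 14)])
READ b @v1: history=[(1, 14)] -> pick v1 -> 14
v2: WRITE b=3  (b history now [(1, 14), (2, 3)])
v3: WRITE a=8  (a history now [(3, 8)])
READ b @v1: history=[(1, 14), (2, 3)] -> pick v1 -> 14
v4: WRITE a=30  (a history now [(3, 8), (4, 30)])
v5: WRITE a=59  (a history now [(3, 8), (4, 30), (5, 59)])
v6: WRITE a=13  (a history now [(3, 8), (4, 30), (5, 59), (6, 13)])
v7: WRITE b=12  (b history now [(1, 14), (2, 3), (7, 12)])
v8: WRITE b=30  (b history now [(1, 14), (2, 3), (7, 12), (8, 30)])
READ a @v5: history=[(3, 8), (4, 30), (5, 59), (6, 13)] -> pick v5 -> 59
v9: WRITE a=23  (a history now [(3, 8), (4, 30), (5, 59), (6, 13), (9, 23)])
READ b @v2: history=[(1, 14), (2, 3), (7, 12), (8, 30)] -> pick v2 -> 3
v10: WRITE b=60  (b history now [(1, 14), (2, 3), (7, 12), (8, 30), (10, 60)])
v11: WRITE b=8  (b history now [(1, 14), (2, 3), (7, 12), (8, 30), (10, 60), (11, 8)])
v12: WRITE a=53  (a history now [(3, 8), (4, 30), (5, 59), (6, 13), (9, 23), (12, 53)])
v13: WRITE a=60  (a history now [(3, 8), (4, 30), (5, 59), (6, 13), (9, 23), (12, 53), (13, 60)])
v14: WRITE a=62  (a history now [(3, 8), (4, 30), (5, 59), (6, 13), (9, 23), (12, 53), (13, 60), (14, 62)])
v15: WRITE a=16  (a history now [(3, 8), (4, 30), (5, 59), (6, 13), (9, 23), (12, 53), (13, 60), (14, 62), (15, 16)])
READ a @v7: history=[(3, 8), (4, 30), (5, 59), (6, 13), (9, 23), (12, 53), (13, 60), (14, 62), (15, 16)] -> pick v6 -> 13
v16: WRITE a=66  (a history now [(3, 8), (4, 30), (5, 59), (6, 13), (9, 23), (12, 53), (13, 60), (14, 62), (15, 16), (16, 66)])
v17: WRITE b=50  (b history now [(1, 14), (2, 3), (7, 12), (8, 30), (10, 60), (11, 8), (17, 50)])
v18: WRITE b=58  (b history now [(1, 14), (2, 3), (7, 12), (8, 30), (10, 60), (11, 8), (17, 50), (18, 58)])
v19: WRITE b=21  (b history now [(1, 14), (2, 3), (7, 12), (8, 30), (10, 60), (11, 8), (17, 50), (18, 58), (19, 21)])
v20: WRITE b=15  (b history now [(1, 14), (2, 3), (7, 12), (8, 30), (10, 60), (11, 8), (17, 50), (18, 58), (19, 21), (20, 15)])
READ a @v4: history=[(3, 8), (4, 30), (5, 59), (6, 13), (9, 23), (12, 53), (13, 60), (14, 62), (15, 16), (16, 66)] -> pick v4 -> 30
v21: WRITE b=4  (b history now [(1, 14), (2, 3), (7, 12), (8, 30), (10, 60), (11, 8), (17, 50), (18, 58), (19, 21), (20, 15), (21, 4)])
READ b @v20: history=[(1, 14), (2, 3), (7, 12), (8, 30), (10, 60), (11, 8), (17, 50), (18, 58), (19, 21), (20, 15), (21, 4)] -> pick v20 -> 15
v22: WRITE a=35  (a history now [(3, 8), (4, 30), (5, 59), (6, 13), (9, 23), (12, 53), (13, 60), (14, 62), (15, 16), (16, 66), (22, 35)])
v23: WRITE b=43  (b history now [(1, 14), (2, 3), (7, 12), (8, 30), (10, 60), (11, 8), (17, 50), (18, 58), (19, 21), (20, 15), (21, 4), (23, 43)])
READ b @v4: history=[(1, 14), (2, 3), (7, 12), (8, 30), (10, 60), (11, 8), (17, 50), (18, 58), (19, 21), (20, 15), (21, 4), (23, 43)] -> pick v2 -> 3
v24: WRITE b=44  (b history now [(1, 14), (2, 3), (7, 12), (8, 30), (10, 60), (11, 8), (17, 50), (18, 58), (19, 21), (20, 15), (21, 4), (23, 43), (24, 44)])
READ a @v22: history=[(3, 8), (4, 30), (5, 59), (6, 13), (9, 23), (12, 53), (13, 60), (14, 62), (15, 16), (16, 66), (22, 35)] -> pick v22 -> 35
READ b @v23: history=[(1, 14), (2, 3), (7, 12), (8, 30), (10, 60), (11, 8), (17, 50), (18, 58), (19, 21), (20, 15), (21, 4), (23, 43), (24, 44)] -> pick v23 -> 43
v25: WRITE b=56  (b history now [(1, 14), (2, 3), (7, 12), (8, 30), (10, 60), (11, 8), (17, 50), (18, 58), (19, 21), (20, 15), (21, 4), (23, 43), (24, 44), (25, 56)])
v26: WRITE a=42  (a history now [(3, 8), (4, 30), (5, 59), (6, 13), (9, 23), (12, 53), (13, 60), (14, 62), (15, 16), (16, 66), (22, 35), (26, 42)])
v27: WRITE b=49  (b history now [(1, 14), (2, 3), (7, 12), (8, 30), (10, 60), (11, 8), (17, 50), (18, 58), (19, 21), (20, 15), (21, 4), (23, 43), (24, 44), (25, 56), (27, 49)])
v28: WRITE b=1  (b history now [(1, 14), (2, 3), (7, 12), (8, 30), (10, 60), (11, 8), (17, 50), (18, 58), (19, 21), (20, 15), (21, 4), (23, 43), (24, 44), (25, 56), (27, 49), (28, 1)])
v29: WRITE a=62  (a history now [(3, 8), (4, 30), (5, 59), (6, 13), (9, 23), (12, 53), (13, 60), (14, 62), (15, 16), (16, 66), (22, 35), (26, 42), (29, 62)])
READ a @v23: history=[(3, 8), (4, 30), (5, 59), (6, 13), (9, 23), (12, 53), (13, 60), (14, 62), (15, 16), (16, 66), (22, 35), (26, 42), (29, 62)] -> pick v22 -> 35
READ a @v6: history=[(3, 8), (4, 30), (5, 59), (6, 13), (9, 23), (12, 53), (13, 60), (14, 62), (15, 16), (16, 66), (22, 35), (26, 42), (29, 62)] -> pick v6 -> 13
Read results in order: ['14', '14', '59', '3', '13', '30', '15', '3', '35', '43', '35', '13']
NONE count = 0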